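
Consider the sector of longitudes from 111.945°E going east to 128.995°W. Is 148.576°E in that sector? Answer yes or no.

Yes

Band width going east from +111.945° to -128.995°: ((-128.995 − 111.945) mod 360) = 119.060°.
Offset of +148.576° east of the west edge: ((148.576 − 111.945) mod 360) = 36.631°.
36.631° ≤ 119.060° ⇒ inside.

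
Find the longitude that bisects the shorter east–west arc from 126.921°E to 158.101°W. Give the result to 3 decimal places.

164.410°E

Signed shortest Δλ from +126.921° to -158.101° is +74.978°.
Midpoint longitude = +126.921° + (+74.978°)/2 = +126.921° + 37.489° = +164.410°.
(The naïve average (+126.921 + -158.101)/2 = -15.59° is on the wrong side of the globe.)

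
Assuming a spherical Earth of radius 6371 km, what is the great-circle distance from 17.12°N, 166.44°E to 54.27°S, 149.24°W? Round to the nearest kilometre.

8982 km

Δλ = -149.24 − 166.44 = -315.68°; wrapped into (−180°, 180°]: 44.32°.
Δφ = -54.27 − 17.12 = -71.39°.
a = sin²(Δφ/2) + cos φ₁ · cos φ₂ · sin²(Δλ/2) = 0.419840.
c = 2·atan2(√a, √(1−a)) = 1.40978 rad → d = 6371·c ≈ 8981.72 km.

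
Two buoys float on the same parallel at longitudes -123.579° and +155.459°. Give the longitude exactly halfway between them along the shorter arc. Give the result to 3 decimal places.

Signed shortest Δλ from -123.579° to +155.459° is -80.962°.
Midpoint longitude = -123.579° + (-80.962°)/2 = -123.579° − 40.481° = -164.060°.
(The naïve average (-123.579 + +155.459)/2 = 15.94° is on the wrong side of the globe.)

-164.060°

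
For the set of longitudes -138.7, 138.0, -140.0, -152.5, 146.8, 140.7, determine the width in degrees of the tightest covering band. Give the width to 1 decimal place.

Sort the longitudes: -152.5°, -140.0°, -138.7°, +138.0°, +140.7°, +146.8°.
Eastward gaps between consecutive values (wrapping around): 12.5°, 1.3°, 276.7°, 2.7°, 6.1°, 60.7°.
Largest gap = 276.7° ⇒ minimal covering band is its complement: 360° − 276.7° = 83.3°.
Band runs from +138.0° eastward to -138.7°, crossing the antimeridian.

83.3°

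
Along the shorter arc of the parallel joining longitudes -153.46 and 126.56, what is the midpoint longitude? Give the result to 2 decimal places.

Signed shortest Δλ from -153.46° to +126.56° is -79.98°.
Midpoint longitude = -153.46° + (-79.98°)/2 = -153.46° − 39.99° = -193.45°.
Normalise into (−180°, 180°]: +166.55°.
(The naïve average (-153.46 + +126.56)/2 = -13.45° is on the wrong side of the globe.)

+166.55°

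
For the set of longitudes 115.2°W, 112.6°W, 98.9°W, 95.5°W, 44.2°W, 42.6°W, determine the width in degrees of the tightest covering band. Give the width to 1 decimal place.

Sort the longitudes: -115.2°, -112.6°, -98.9°, -95.5°, -44.2°, -42.6°.
Eastward gaps between consecutive values (wrapping around): 2.6°, 13.7°, 3.4°, 51.3°, 1.6°, 287.4°.
Largest gap = 287.4° ⇒ minimal covering band is its complement: 360° − 287.4° = 72.6°.
Band runs from -115.2° eastward to -42.6°.

72.6°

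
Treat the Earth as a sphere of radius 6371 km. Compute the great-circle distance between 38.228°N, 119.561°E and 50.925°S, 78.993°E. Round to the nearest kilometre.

Δλ = 78.993 − 119.561 = -40.568°.
Δφ = -50.925 − 38.228 = -89.153°.
a = sin²(Δφ/2) + cos φ₁ · cos φ₂ · sin²(Δλ/2) = 0.552119.
c = 2·atan2(√a, √(1−a)) = 1.67522 rad → d = 6371·c ≈ 10672.85 km.

10673 km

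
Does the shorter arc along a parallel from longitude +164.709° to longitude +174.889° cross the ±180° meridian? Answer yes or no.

No

Signed shortest Δλ = ((174.889 − 164.709 + 180) mod 360) − 180 = 10.18°.
Going east by 10.18° from +164.709° reaches +174.889° without touching 180°.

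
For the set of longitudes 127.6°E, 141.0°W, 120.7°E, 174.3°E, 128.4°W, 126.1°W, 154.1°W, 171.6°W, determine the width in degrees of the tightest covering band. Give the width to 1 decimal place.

Sort the longitudes: -171.6°, -154.1°, -141.0°, -128.4°, -126.1°, +120.7°, +127.6°, +174.3°.
Eastward gaps between consecutive values (wrapping around): 17.5°, 13.1°, 12.6°, 2.3°, 246.8°, 6.9°, 46.7°, 14.1°.
Largest gap = 246.8° ⇒ minimal covering band is its complement: 360° − 246.8° = 113.2°.
Band runs from +120.7° eastward to -126.1°, crossing the antimeridian.

113.2°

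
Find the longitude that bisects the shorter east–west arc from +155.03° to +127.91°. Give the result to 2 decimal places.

+141.47°

Signed shortest Δλ from +155.03° to +127.91° is -27.12°.
Midpoint longitude = +155.03° + (-27.12°)/2 = +155.03° − 13.56° = +141.47°.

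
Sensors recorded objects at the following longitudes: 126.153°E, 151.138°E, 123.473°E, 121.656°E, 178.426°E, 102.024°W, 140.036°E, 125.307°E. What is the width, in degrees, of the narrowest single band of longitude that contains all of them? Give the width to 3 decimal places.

Sort the longitudes: -102.024°, +121.656°, +123.473°, +125.307°, +126.153°, +140.036°, +151.138°, +178.426°.
Eastward gaps between consecutive values (wrapping around): 223.680°, 1.817°, 1.834°, 0.846°, 13.883°, 11.102°, 27.288°, 79.550°.
Largest gap = 223.680° ⇒ minimal covering band is its complement: 360° − 223.680° = 136.320°.
Band runs from +121.656° eastward to -102.024°, crossing the antimeridian.

136.320°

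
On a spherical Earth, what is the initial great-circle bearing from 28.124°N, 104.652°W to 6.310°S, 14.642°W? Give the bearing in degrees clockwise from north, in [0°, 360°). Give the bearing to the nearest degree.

Δλ = -14.642 − -104.652 = 90.010°.
θ = atan2( sin Δλ · cos φ₂ , cos φ₁ · sin φ₂ − sin φ₁ · cos φ₂ · cos Δλ )
  = atan2(0.99394, -0.09685) = 95.565° → normalised to [0°, 360°): 95.565°.

96°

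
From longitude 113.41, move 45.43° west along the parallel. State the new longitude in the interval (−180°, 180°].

+67.98°

Start at +113.41°; shift −45.43° → +67.98°.
+67.98° already lies in (−180°, 180°].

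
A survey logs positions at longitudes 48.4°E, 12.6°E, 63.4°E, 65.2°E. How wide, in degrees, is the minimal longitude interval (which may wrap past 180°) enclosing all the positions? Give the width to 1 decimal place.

52.6°

Sort the longitudes: +12.6°, +48.4°, +63.4°, +65.2°.
Eastward gaps between consecutive values (wrapping around): 35.8°, 15.0°, 1.8°, 307.4°.
Largest gap = 307.4° ⇒ minimal covering band is its complement: 360° − 307.4° = 52.6°.
Band runs from +12.6° eastward to +65.2°.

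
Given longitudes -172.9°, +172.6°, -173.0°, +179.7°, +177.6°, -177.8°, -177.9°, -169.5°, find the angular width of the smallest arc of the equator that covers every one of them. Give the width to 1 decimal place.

Sort the longitudes: -177.9°, -177.8°, -173.0°, -172.9°, -169.5°, +172.6°, +177.6°, +179.7°.
Eastward gaps between consecutive values (wrapping around): 0.1°, 4.8°, 0.1°, 3.4°, 342.1°, 5.0°, 2.1°, 2.4°.
Largest gap = 342.1° ⇒ minimal covering band is its complement: 360° − 342.1° = 17.9°.
Band runs from +172.6° eastward to -169.5°, crossing the antimeridian.

17.9°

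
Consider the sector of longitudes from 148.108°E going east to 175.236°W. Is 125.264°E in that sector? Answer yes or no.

Band width going east from +148.108° to -175.236°: ((-175.236 − 148.108) mod 360) = 36.656°.
Offset of +125.264° east of the west edge: ((125.264 − 148.108) mod 360) = 337.156°.
337.156° > 36.656° ⇒ outside.

No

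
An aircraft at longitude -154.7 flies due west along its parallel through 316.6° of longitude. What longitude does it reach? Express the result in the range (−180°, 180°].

Start at -154.7°; shift −316.6° → -471.3°.
-471.3° lies outside (−180°, 180°]; add 360° → -111.3°.

-111.3°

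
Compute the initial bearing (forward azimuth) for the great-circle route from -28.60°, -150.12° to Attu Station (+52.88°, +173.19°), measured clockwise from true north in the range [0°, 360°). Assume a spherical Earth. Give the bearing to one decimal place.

Δλ = 173.19 − -150.12 = 323.31°; wrapped into (−180°, 180°]: -36.69°.
θ = atan2( sin Δλ · cos φ₂ , cos φ₁ · sin φ₂ − sin φ₁ · cos φ₂ · cos Δλ )
  = atan2(-0.36057, 0.93173) = -21.156° → normalised to [0°, 360°): 338.844°.

338.8°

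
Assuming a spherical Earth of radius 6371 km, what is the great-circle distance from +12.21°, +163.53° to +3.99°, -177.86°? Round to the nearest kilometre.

Δλ = -177.86 − 163.53 = -341.39°; wrapped into (−180°, 180°]: 18.61°.
Δφ = 3.99 − 12.21 = -8.22°.
a = sin²(Δφ/2) + cos φ₁ · cos φ₂ · sin²(Δλ/2) = 0.030627.
c = 2·atan2(√a, √(1−a)) = 0.35182 rad → d = 6371·c ≈ 2241.47 km.

2241 km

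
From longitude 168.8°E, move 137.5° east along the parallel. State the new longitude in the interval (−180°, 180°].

Start at +168.8°; shift +137.5° → +306.3°.
+306.3° lies outside (−180°, 180°]; subtract 360° → -53.7°.

53.7°W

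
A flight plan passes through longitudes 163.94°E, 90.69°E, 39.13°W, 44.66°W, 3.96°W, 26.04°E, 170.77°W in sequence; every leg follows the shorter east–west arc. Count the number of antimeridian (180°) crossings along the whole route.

1

Leg 1: +163.94° → +90.69°, shortest Δλ = -73.25° (west) — does not cross 180°.
Leg 2: +90.69° → -39.13°, shortest Δλ = -129.82° (west) — does not cross 180°.
Leg 3: -39.13° → -44.66°, shortest Δλ = -5.53° (west) — does not cross 180°.
Leg 4: -44.66° → -3.96°, shortest Δλ = 40.7° (east) — does not cross 180°.
Leg 5: -3.96° → +26.04°, shortest Δλ = 30.0° (east) — does not cross 180°.
Leg 6: +26.04° → -170.77°, shortest Δλ = 163.19° (east) — crosses 180°.
Total crossings: 1.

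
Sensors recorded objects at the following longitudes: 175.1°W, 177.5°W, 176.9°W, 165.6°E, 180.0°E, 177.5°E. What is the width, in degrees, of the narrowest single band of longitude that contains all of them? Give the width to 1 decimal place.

Sort the longitudes: -177.5°, -176.9°, -175.1°, +165.6°, +177.5°, +180.0°.
Eastward gaps between consecutive values (wrapping around): 0.6°, 1.8°, 340.7°, 11.9°, 2.5°, 2.5°.
Largest gap = 340.7° ⇒ minimal covering band is its complement: 360° − 340.7° = 19.3°.
Band runs from +165.6° eastward to -175.1°, crossing the antimeridian.

19.3°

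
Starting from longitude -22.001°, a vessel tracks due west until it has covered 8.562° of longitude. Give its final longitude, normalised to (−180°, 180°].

Start at -22.001°; shift −8.562° → -30.563°.
-30.563° already lies in (−180°, 180°].

-30.563°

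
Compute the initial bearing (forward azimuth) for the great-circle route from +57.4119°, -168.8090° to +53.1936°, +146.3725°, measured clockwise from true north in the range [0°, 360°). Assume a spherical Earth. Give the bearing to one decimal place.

279.8°

Δλ = 146.3725 − -168.8090 = 315.1815°; wrapped into (−180°, 180°]: -44.8185°.
θ = atan2( sin Δλ · cos φ₂ , cos φ₁ · sin φ₂ − sin φ₁ · cos φ₂ · cos Δλ )
  = atan2(-0.42229, 0.07316) = -80.171° → normalised to [0°, 360°): 279.829°.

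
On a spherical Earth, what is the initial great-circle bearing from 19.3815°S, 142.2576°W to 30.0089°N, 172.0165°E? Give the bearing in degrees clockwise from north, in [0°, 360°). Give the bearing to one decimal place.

Δλ = 172.0165 − -142.2576 = 314.2741°; wrapped into (−180°, 180°]: -45.7259°.
θ = atan2( sin Δλ · cos φ₂ , cos φ₁ · sin φ₂ − sin φ₁ · cos φ₂ · cos Δλ )
  = atan2(-0.62003, 0.67240) = -42.679° → normalised to [0°, 360°): 317.321°.

317.3°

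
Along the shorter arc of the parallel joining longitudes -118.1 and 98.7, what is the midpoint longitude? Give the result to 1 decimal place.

+170.3°

Signed shortest Δλ from -118.1° to +98.7° is -143.2°.
Midpoint longitude = -118.1° + (-143.2°)/2 = -118.1° − 71.6° = -189.7°.
Normalise into (−180°, 180°]: +170.3°.
(The naïve average (-118.1 + +98.7)/2 = -9.7° is on the wrong side of the globe.)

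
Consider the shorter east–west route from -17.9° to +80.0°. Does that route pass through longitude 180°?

No

Signed shortest Δλ = ((80.0 − -17.9 + 180) mod 360) − 180 = 97.9°.
Going east by 97.9° from -17.9° reaches +80.0° without touching 180°.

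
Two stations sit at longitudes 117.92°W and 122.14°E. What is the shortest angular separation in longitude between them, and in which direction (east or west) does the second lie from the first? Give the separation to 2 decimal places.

Raw difference: 122.14 − -117.92 = 240.06°.
Normalise into (−180°, 180°]: 240.06° − 360° = -119.94°.
Negative ⇒ the second point lies to the west; separation 119.94°.

119.94° west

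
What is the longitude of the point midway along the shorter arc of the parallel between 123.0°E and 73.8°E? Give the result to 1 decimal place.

Signed shortest Δλ from +123.0° to +73.8° is -49.2°.
Midpoint longitude = +123.0° + (-49.2°)/2 = +123.0° − 24.6° = +98.4°.

98.4°E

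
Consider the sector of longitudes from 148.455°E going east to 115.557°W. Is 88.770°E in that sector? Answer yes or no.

No

Band width going east from +148.455° to -115.557°: ((-115.557 − 148.455) mod 360) = 95.988°.
Offset of +88.770° east of the west edge: ((88.770 − 148.455) mod 360) = 300.315°.
300.315° > 95.988° ⇒ outside.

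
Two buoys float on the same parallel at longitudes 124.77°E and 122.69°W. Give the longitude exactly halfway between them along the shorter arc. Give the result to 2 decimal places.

Signed shortest Δλ from +124.77° to -122.69° is +112.54°.
Midpoint longitude = +124.77° + (+112.54°)/2 = +124.77° + 56.27° = +181.04°.
Normalise into (−180°, 180°]: -178.96°.
(The naïve average (+124.77 + -122.69)/2 = 1.04° is on the wrong side of the globe.)

178.96°W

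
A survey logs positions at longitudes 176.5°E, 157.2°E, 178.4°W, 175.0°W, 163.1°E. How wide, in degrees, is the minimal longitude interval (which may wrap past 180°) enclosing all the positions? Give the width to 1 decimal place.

27.8°

Sort the longitudes: -178.4°, -175.0°, +157.2°, +163.1°, +176.5°.
Eastward gaps between consecutive values (wrapping around): 3.4°, 332.2°, 5.9°, 13.4°, 5.1°.
Largest gap = 332.2° ⇒ minimal covering band is its complement: 360° − 332.2° = 27.8°.
Band runs from +157.2° eastward to -175.0°, crossing the antimeridian.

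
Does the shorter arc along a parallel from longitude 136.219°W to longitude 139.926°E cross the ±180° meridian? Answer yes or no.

Yes

Naïve |139.926 − -136.219| = 276.145° > 180°, so the shorter arc goes the other way round — across 180°.
Signed shortest Δλ = ((139.926 − -136.219 + 180) mod 360) − 180 = -83.855°.
Going west by 83.855° from -136.219° passes through 180° before reaching +139.926°.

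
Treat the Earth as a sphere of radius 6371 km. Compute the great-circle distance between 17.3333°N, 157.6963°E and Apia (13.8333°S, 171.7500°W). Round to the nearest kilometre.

Δλ = -171.7500 − 157.6963 = -329.4463°; wrapped into (−180°, 180°]: 30.5537°.
Δφ = -13.8333 − 17.3333 = -31.1666°.
a = sin²(Δφ/2) + cos φ₁ · cos φ₂ · sin²(Δλ/2) = 0.136516.
c = 2·atan2(√a, √(1−a)) = 0.75690 rad → d = 6371·c ≈ 4822.20 km.

4822 km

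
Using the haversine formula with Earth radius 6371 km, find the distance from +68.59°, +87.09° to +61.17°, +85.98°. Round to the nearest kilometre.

827 km

Δλ = 85.98 − 87.09 = -1.11°.
Δφ = 61.17 − 68.59 = -7.42°.
a = sin²(Δφ/2) + cos φ₁ · cos φ₂ · sin²(Δλ/2) = 0.004203.
c = 2·atan2(√a, √(1−a)) = 0.12976 rad → d = 6371·c ≈ 826.69 km.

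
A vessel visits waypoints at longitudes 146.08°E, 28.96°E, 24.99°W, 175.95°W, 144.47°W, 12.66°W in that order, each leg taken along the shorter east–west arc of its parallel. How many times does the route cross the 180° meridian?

Leg 1: +146.08° → +28.96°, shortest Δλ = -117.12° (west) — does not cross 180°.
Leg 2: +28.96° → -24.99°, shortest Δλ = -53.95° (west) — does not cross 180°.
Leg 3: -24.99° → -175.95°, shortest Δλ = -150.96° (west) — does not cross 180°.
Leg 4: -175.95° → -144.47°, shortest Δλ = 31.48° (east) — does not cross 180°.
Leg 5: -144.47° → -12.66°, shortest Δλ = 131.81° (east) — does not cross 180°.
Total crossings: 0.

0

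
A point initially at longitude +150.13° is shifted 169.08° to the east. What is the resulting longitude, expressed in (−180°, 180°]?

Start at +150.13°; shift +169.08° → +319.21°.
+319.21° lies outside (−180°, 180°]; subtract 360° → -40.79°.

-40.79°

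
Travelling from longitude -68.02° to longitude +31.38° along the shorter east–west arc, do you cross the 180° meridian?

No

Signed shortest Δλ = ((31.38 − -68.02 + 180) mod 360) − 180 = 99.4°.
Going east by 99.4° from -68.02° reaches +31.38° without touching 180°.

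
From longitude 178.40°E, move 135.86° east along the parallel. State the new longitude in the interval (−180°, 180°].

Start at +178.40°; shift +135.86° → +314.26°.
+314.26° lies outside (−180°, 180°]; subtract 360° → -45.74°.

45.74°W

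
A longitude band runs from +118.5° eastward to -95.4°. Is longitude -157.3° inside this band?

Band width going east from +118.5° to -95.4°: ((-95.4 − 118.5) mod 360) = 146.1°.
Offset of -157.3° east of the west edge: ((-157.3 − 118.5) mod 360) = 84.2°.
84.2° ≤ 146.1° ⇒ inside.

Yes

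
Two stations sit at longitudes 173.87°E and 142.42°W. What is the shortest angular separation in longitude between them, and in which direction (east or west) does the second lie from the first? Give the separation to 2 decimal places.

43.71° east

Raw difference: -142.42 − 173.87 = -316.29°.
Normalise into (−180°, 180°]: -316.29° + 360° = 43.71°.
Positive ⇒ the second point lies to the east; separation 43.71°.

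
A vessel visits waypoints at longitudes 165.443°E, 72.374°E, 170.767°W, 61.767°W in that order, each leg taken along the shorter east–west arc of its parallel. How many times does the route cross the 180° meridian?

1

Leg 1: +165.443° → +72.374°, shortest Δλ = -93.069° (west) — does not cross 180°.
Leg 2: +72.374° → -170.767°, shortest Δλ = 116.859° (east) — crosses 180°.
Leg 3: -170.767° → -61.767°, shortest Δλ = 109.0° (east) — does not cross 180°.
Total crossings: 1.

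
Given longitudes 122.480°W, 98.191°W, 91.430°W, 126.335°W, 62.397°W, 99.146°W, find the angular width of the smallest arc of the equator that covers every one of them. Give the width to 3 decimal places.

63.938°

Sort the longitudes: -126.335°, -122.480°, -99.146°, -98.191°, -91.430°, -62.397°.
Eastward gaps between consecutive values (wrapping around): 3.855°, 23.334°, 0.955°, 6.761°, 29.033°, 296.062°.
Largest gap = 296.062° ⇒ minimal covering band is its complement: 360° − 296.062° = 63.938°.
Band runs from -126.335° eastward to -62.397°.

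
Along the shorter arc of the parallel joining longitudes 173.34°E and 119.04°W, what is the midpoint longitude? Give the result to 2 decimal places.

Signed shortest Δλ from +173.34° to -119.04° is +67.62°.
Midpoint longitude = +173.34° + (+67.62°)/2 = +173.34° + 33.81° = +207.15°.
Normalise into (−180°, 180°]: -152.85°.
(The naïve average (+173.34 + -119.04)/2 = 27.15° is on the wrong side of the globe.)

152.85°W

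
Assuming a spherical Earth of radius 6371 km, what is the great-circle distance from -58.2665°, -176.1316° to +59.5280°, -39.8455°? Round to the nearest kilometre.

17546 km

Δλ = -39.8455 − -176.1316 = 136.2861°.
Δφ = 59.5280 − -58.2665 = 117.7945°.
a = sin²(Δφ/2) + cos φ₁ · cos φ₂ · sin²(Δλ/2) = 0.962910.
c = 2·atan2(√a, √(1−a)) = 2.75400 rad → d = 6371·c ≈ 17545.72 km.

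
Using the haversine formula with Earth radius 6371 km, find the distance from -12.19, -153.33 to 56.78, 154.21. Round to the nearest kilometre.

Δλ = 154.21 − -153.33 = 307.54°; wrapped into (−180°, 180°]: -52.46°.
Δφ = 56.78 − -12.19 = 68.97°.
a = sin²(Δφ/2) + cos φ₁ · cos φ₂ · sin²(Δλ/2) = 0.425178.
c = 2·atan2(√a, √(1−a)) = 1.42059 rad → d = 6371·c ≈ 9050.57 km.

9051 km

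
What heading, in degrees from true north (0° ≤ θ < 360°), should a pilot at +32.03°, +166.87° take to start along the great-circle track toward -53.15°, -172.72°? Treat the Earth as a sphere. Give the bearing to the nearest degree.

Δλ = -172.72 − 166.87 = -339.59°; wrapped into (−180°, 180°]: 20.41°.
θ = atan2( sin Δλ · cos φ₂ , cos φ₁ · sin φ₂ − sin φ₁ · cos φ₂ · cos Δλ )
  = atan2(0.20914, -0.97650) = 167.911° → normalised to [0°, 360°): 167.911°.

168°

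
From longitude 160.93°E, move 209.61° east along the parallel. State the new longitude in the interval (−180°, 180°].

Start at +160.93°; shift +209.61° → +370.54°.
+370.54° lies outside (−180°, 180°]; subtract 360° → +10.54°.

10.54°E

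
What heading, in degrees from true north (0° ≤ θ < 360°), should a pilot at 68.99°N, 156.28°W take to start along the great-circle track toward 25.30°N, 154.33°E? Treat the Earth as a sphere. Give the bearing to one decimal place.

Δλ = 154.33 − -156.28 = 310.61°; wrapped into (−180°, 180°]: -49.39°.
θ = atan2( sin Δλ · cos φ₂ , cos φ₁ · sin φ₂ − sin φ₁ · cos φ₂ · cos Δλ )
  = atan2(-0.68634, -0.39613) = -119.992° → normalised to [0°, 360°): 240.008°.

240.0°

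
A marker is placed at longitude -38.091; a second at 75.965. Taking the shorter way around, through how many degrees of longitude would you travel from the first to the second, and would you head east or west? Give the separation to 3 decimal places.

114.056° east

Raw difference: 75.965 − -38.091 = 114.056°.
Normalise into (−180°, 180°]: 114.056° stays 114.056°.
Positive ⇒ the second point lies to the east; separation 114.056°.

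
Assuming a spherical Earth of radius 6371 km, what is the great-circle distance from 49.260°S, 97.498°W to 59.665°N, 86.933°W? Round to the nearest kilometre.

12150 km

Δλ = -86.933 − -97.498 = 10.565°.
Δφ = 59.665 − -49.260 = 108.925°.
a = sin²(Δφ/2) + cos φ₁ · cos φ₂ · sin²(Δλ/2) = 0.664959.
c = 2·atan2(√a, √(1−a)) = 1.90701 rad → d = 6371·c ≈ 12149.58 km.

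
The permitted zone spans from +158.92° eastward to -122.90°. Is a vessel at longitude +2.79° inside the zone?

Band width going east from +158.92° to -122.90°: ((-122.90 − 158.92) mod 360) = 78.18°.
Offset of +2.79° east of the west edge: ((2.79 − 158.92) mod 360) = 203.87°.
203.87° > 78.18° ⇒ outside.

No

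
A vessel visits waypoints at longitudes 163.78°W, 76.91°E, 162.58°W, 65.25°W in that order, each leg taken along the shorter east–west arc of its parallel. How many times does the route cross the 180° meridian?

2

Leg 1: -163.78° → +76.91°, shortest Δλ = -119.31° (west) — crosses 180°.
Leg 2: +76.91° → -162.58°, shortest Δλ = 120.51° (east) — crosses 180°.
Leg 3: -162.58° → -65.25°, shortest Δλ = 97.33° (east) — does not cross 180°.
Total crossings: 2.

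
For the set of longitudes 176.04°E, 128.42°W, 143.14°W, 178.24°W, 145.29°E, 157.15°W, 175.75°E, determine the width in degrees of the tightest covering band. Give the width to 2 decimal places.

Sort the longitudes: -178.24°, -157.15°, -143.14°, -128.42°, +145.29°, +175.75°, +176.04°.
Eastward gaps between consecutive values (wrapping around): 21.09°, 14.01°, 14.72°, 273.71°, 30.46°, 0.29°, 5.72°.
Largest gap = 273.71° ⇒ minimal covering band is its complement: 360° − 273.71° = 86.29°.
Band runs from +145.29° eastward to -128.42°, crossing the antimeridian.

86.29°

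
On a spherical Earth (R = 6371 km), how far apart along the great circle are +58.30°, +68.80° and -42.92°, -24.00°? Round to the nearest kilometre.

Δλ = -24.00 − 68.80 = -92.80°.
Δφ = -42.92 − 58.30 = -101.22°.
a = sin²(Δφ/2) + cos φ₁ · cos φ₂ · sin²(Δλ/2) = 0.799090.
c = 2·atan2(√a, √(1−a)) = 2.21202 rad → d = 6371·c ≈ 14092.81 km.

14093 km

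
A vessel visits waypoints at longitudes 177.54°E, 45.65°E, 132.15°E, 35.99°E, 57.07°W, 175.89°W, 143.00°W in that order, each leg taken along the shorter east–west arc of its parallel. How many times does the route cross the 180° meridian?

0

Leg 1: +177.54° → +45.65°, shortest Δλ = -131.89° (west) — does not cross 180°.
Leg 2: +45.65° → +132.15°, shortest Δλ = 86.5° (east) — does not cross 180°.
Leg 3: +132.15° → +35.99°, shortest Δλ = -96.16° (west) — does not cross 180°.
Leg 4: +35.99° → -57.07°, shortest Δλ = -93.06° (west) — does not cross 180°.
Leg 5: -57.07° → -175.89°, shortest Δλ = -118.82° (west) — does not cross 180°.
Leg 6: -175.89° → -143.00°, shortest Δλ = 32.89° (east) — does not cross 180°.
Total crossings: 0.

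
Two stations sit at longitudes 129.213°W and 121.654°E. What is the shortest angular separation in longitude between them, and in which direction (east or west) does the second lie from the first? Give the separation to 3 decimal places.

Raw difference: 121.654 − -129.213 = 250.867°.
Normalise into (−180°, 180°]: 250.867° − 360° = -109.133°.
Negative ⇒ the second point lies to the west; separation 109.133°.

109.133° west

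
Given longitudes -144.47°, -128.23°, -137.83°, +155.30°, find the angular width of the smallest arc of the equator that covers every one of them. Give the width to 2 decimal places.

Sort the longitudes: -144.47°, -137.83°, -128.23°, +155.30°.
Eastward gaps between consecutive values (wrapping around): 6.64°, 9.60°, 283.53°, 60.23°.
Largest gap = 283.53° ⇒ minimal covering band is its complement: 360° − 283.53° = 76.47°.
Band runs from +155.30° eastward to -128.23°, crossing the antimeridian.

76.47°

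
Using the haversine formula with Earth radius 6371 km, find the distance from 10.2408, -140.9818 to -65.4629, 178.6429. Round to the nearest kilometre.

9051 km

Δλ = 178.6429 − -140.9818 = 319.6247°; wrapped into (−180°, 180°]: -40.3753°.
Δφ = -65.4629 − 10.2408 = -75.7037°.
a = sin²(Δφ/2) + cos φ₁ · cos φ₂ · sin²(Δλ/2) = 0.425200.
c = 2·atan2(√a, √(1−a)) = 1.42063 rad → d = 6371·c ≈ 9050.86 km.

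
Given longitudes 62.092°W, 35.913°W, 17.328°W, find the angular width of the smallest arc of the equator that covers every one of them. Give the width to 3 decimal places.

44.764°

Sort the longitudes: -62.092°, -35.913°, -17.328°.
Eastward gaps between consecutive values (wrapping around): 26.179°, 18.585°, 315.236°.
Largest gap = 315.236° ⇒ minimal covering band is its complement: 360° − 315.236° = 44.764°.
Band runs from -62.092° eastward to -17.328°.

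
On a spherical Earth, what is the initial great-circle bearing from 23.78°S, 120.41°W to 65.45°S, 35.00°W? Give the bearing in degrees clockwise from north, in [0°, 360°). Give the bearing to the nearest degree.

Δλ = -35.00 − -120.41 = 85.41°.
θ = atan2( sin Δλ · cos φ₂ , cos φ₁ · sin φ₂ − sin φ₁ · cos φ₂ · cos Δλ )
  = atan2(0.41415, -0.81897) = 153.174° → normalised to [0°, 360°): 153.174°.

153°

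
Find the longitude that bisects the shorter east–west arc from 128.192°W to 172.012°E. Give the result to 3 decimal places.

158.090°W

Signed shortest Δλ from -128.192° to +172.012° is -59.796°.
Midpoint longitude = -128.192° + (-59.796°)/2 = -128.192° − 29.898° = -158.090°.
(The naïve average (-128.192 + +172.012)/2 = 21.91° is on the wrong side of the globe.)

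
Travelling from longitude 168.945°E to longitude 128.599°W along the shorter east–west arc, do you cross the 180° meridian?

Naïve |-128.599 − 168.945| = 297.544° > 180°, so the shorter arc goes the other way round — across 180°.
Signed shortest Δλ = ((-128.599 − 168.945 + 180) mod 360) − 180 = 62.456°.
Going east by 62.456° from +168.945° passes through 180° before reaching -128.599°.

Yes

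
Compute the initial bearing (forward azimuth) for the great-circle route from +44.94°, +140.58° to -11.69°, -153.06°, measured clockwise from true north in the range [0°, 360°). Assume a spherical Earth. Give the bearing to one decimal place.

Δλ = -153.06 − 140.58 = -293.64°; wrapped into (−180°, 180°]: 66.36°.
θ = atan2( sin Δλ · cos φ₂ , cos φ₁ · sin φ₂ − sin φ₁ · cos φ₂ · cos Δλ )
  = atan2(0.89708, -0.42079) = 115.130° → normalised to [0°, 360°): 115.130°.

115.1°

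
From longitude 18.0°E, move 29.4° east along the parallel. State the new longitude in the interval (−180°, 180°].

Start at +18.0°; shift +29.4° → +47.4°.
+47.4° already lies in (−180°, 180°].

47.4°E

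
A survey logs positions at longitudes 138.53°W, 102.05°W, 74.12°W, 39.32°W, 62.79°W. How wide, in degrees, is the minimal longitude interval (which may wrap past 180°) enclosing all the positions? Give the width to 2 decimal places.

99.21°

Sort the longitudes: -138.53°, -102.05°, -74.12°, -62.79°, -39.32°.
Eastward gaps between consecutive values (wrapping around): 36.48°, 27.93°, 11.33°, 23.47°, 260.79°.
Largest gap = 260.79° ⇒ minimal covering band is its complement: 360° − 260.79° = 99.21°.
Band runs from -138.53° eastward to -39.32°.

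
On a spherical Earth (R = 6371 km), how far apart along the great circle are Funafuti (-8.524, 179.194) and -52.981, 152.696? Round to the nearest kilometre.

Δλ = 152.696 − 179.194 = -26.498°.
Δφ = -52.981 − -8.524 = -44.457°.
a = sin²(Δφ/2) + cos φ₁ · cos φ₂ · sin²(Δλ/2) = 0.174387.
c = 2·atan2(√a, √(1−a)) = 0.86160 rad → d = 6371·c ≈ 5489.23 km.

5489 km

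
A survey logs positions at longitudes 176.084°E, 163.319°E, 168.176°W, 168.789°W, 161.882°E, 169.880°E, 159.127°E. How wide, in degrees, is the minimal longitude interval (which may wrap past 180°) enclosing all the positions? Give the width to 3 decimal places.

32.697°

Sort the longitudes: -168.789°, -168.176°, +159.127°, +161.882°, +163.319°, +169.880°, +176.084°.
Eastward gaps between consecutive values (wrapping around): 0.613°, 327.303°, 2.755°, 1.437°, 6.561°, 6.204°, 15.127°.
Largest gap = 327.303° ⇒ minimal covering band is its complement: 360° − 327.303° = 32.697°.
Band runs from +159.127° eastward to -168.176°, crossing the antimeridian.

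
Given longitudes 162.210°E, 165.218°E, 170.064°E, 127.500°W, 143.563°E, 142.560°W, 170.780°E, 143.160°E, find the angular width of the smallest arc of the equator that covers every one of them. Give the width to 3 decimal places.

Sort the longitudes: -142.560°, -127.500°, +143.160°, +143.563°, +162.210°, +165.218°, +170.064°, +170.780°.
Eastward gaps between consecutive values (wrapping around): 15.060°, 270.660°, 0.403°, 18.647°, 3.008°, 4.846°, 0.716°, 46.660°.
Largest gap = 270.660° ⇒ minimal covering band is its complement: 360° − 270.660° = 89.340°.
Band runs from +143.160° eastward to -127.500°, crossing the antimeridian.

89.340°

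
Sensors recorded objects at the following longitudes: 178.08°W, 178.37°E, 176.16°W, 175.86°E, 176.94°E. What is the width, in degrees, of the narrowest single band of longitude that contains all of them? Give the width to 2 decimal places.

7.98°

Sort the longitudes: -178.08°, -176.16°, +175.86°, +176.94°, +178.37°.
Eastward gaps between consecutive values (wrapping around): 1.92°, 352.02°, 1.08°, 1.43°, 3.55°.
Largest gap = 352.02° ⇒ minimal covering band is its complement: 360° − 352.02° = 7.98°.
Band runs from +175.86° eastward to -176.16°, crossing the antimeridian.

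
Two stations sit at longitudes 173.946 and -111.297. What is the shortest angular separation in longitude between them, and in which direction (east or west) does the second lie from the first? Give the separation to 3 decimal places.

Raw difference: -111.297 − 173.946 = -285.243°.
Normalise into (−180°, 180°]: -285.243° + 360° = 74.757°.
Positive ⇒ the second point lies to the east; separation 74.757°.

74.757° east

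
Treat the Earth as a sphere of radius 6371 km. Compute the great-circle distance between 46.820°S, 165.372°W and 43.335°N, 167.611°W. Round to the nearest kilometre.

10027 km

Δλ = -167.611 − -165.372 = -2.239°.
Δφ = 43.335 − -46.820 = 90.155°.
a = sin²(Δφ/2) + cos φ₁ · cos φ₂ · sin²(Δλ/2) = 0.501543.
c = 2·atan2(√a, √(1−a)) = 1.57388 rad → d = 6371·c ≈ 10027.20 km.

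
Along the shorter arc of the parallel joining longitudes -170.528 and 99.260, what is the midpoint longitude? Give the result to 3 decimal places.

Signed shortest Δλ from -170.528° to +99.260° is -90.212°.
Midpoint longitude = -170.528° + (-90.212°)/2 = -170.528° − 45.106° = -215.634°.
Normalise into (−180°, 180°]: +144.366°.
(The naïve average (-170.528 + +99.260)/2 = -35.634° is on the wrong side of the globe.)

+144.366°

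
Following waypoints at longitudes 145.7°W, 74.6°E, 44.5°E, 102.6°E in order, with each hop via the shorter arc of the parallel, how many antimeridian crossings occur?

Leg 1: -145.7° → +74.6°, shortest Δλ = -139.7° (west) — crosses 180°.
Leg 2: +74.6° → +44.5°, shortest Δλ = -30.1° (west) — does not cross 180°.
Leg 3: +44.5° → +102.6°, shortest Δλ = 58.1° (east) — does not cross 180°.
Total crossings: 1.

1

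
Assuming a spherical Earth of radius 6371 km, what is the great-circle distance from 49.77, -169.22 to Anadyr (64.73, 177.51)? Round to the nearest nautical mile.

Δλ = 177.51 − -169.22 = 346.73°; wrapped into (−180°, 180°]: -13.27°.
Δφ = 64.73 − 49.77 = 14.96°.
a = sin²(Δφ/2) + cos φ₁ · cos φ₂ · sin²(Δλ/2) = 0.020628.
c = 2·atan2(√a, √(1−a)) = 0.28824 rad → d = 6371·c ≈ 1836.40 km ≈ 991.58 nmi.

992 nmi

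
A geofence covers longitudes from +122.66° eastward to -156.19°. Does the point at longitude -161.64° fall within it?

Yes

Band width going east from +122.66° to -156.19°: ((-156.19 − 122.66) mod 360) = 81.15°.
Offset of -161.64° east of the west edge: ((-161.64 − 122.66) mod 360) = 75.70°.
75.70° ≤ 81.15° ⇒ inside.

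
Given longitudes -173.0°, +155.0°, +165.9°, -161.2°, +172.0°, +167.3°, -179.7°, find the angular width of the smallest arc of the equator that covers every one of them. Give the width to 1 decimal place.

Sort the longitudes: -179.7°, -173.0°, -161.2°, +155.0°, +165.9°, +167.3°, +172.0°.
Eastward gaps between consecutive values (wrapping around): 6.7°, 11.8°, 316.2°, 10.9°, 1.4°, 4.7°, 8.3°.
Largest gap = 316.2° ⇒ minimal covering band is its complement: 360° − 316.2° = 43.8°.
Band runs from +155.0° eastward to -161.2°, crossing the antimeridian.

43.8°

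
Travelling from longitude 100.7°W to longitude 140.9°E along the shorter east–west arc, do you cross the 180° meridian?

Naïve |140.9 − -100.7| = 241.6° > 180°, so the shorter arc goes the other way round — across 180°.
Signed shortest Δλ = ((140.9 − -100.7 + 180) mod 360) − 180 = -118.4°.
Going west by 118.4° from -100.7° passes through 180° before reaching +140.9°.

Yes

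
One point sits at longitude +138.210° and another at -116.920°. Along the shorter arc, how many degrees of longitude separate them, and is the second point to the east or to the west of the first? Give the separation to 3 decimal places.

Raw difference: -116.920 − 138.210 = -255.13°.
Normalise into (−180°, 180°]: -255.13° + 360° = 104.87°.
Positive ⇒ the second point lies to the east; separation 104.870°.

104.870° east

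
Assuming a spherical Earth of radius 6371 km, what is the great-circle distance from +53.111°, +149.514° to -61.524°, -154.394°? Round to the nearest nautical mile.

Δλ = -154.394 − 149.514 = -303.908°; wrapped into (−180°, 180°]: 56.092°.
Δφ = -61.524 − 53.111 = -114.635°.
a = sin²(Δφ/2) + cos φ₁ · cos φ₂ · sin²(Δλ/2) = 0.771688.
c = 2·atan2(√a, √(1−a)) = 2.14525 rad → d = 6371·c ≈ 13667.39 km ≈ 7379.80 nmi.

7380 nmi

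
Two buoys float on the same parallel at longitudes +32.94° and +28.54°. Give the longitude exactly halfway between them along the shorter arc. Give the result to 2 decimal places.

+30.74°

Signed shortest Δλ from +32.94° to +28.54° is -4.40°.
Midpoint longitude = +32.94° + (-4.40°)/2 = +32.94° − 2.20° = +30.74°.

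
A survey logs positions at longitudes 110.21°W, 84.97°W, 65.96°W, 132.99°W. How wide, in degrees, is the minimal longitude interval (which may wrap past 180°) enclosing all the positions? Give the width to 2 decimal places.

67.03°

Sort the longitudes: -132.99°, -110.21°, -84.97°, -65.96°.
Eastward gaps between consecutive values (wrapping around): 22.78°, 25.24°, 19.01°, 292.97°.
Largest gap = 292.97° ⇒ minimal covering band is its complement: 360° − 292.97° = 67.03°.
Band runs from -132.99° eastward to -65.96°.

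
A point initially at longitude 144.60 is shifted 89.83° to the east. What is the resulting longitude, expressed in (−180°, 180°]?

-125.57°

Start at +144.60°; shift +89.83° → +234.43°.
+234.43° lies outside (−180°, 180°]; subtract 360° → -125.57°.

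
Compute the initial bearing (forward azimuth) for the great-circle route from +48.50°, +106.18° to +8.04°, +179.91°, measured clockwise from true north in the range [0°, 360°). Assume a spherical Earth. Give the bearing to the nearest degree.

Δλ = 179.91 − 106.18 = 73.73°.
θ = atan2( sin Δλ · cos φ₂ , cos φ₁ · sin φ₂ − sin φ₁ · cos φ₂ · cos Δλ )
  = atan2(0.95052, -0.11509) = 96.904° → normalised to [0°, 360°): 96.904°.

97°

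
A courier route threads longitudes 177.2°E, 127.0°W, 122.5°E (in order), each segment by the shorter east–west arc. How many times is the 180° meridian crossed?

2

Leg 1: +177.2° → -127.0°, shortest Δλ = 55.8° (east) — crosses 180°.
Leg 2: -127.0° → +122.5°, shortest Δλ = -110.5° (west) — crosses 180°.
Total crossings: 2.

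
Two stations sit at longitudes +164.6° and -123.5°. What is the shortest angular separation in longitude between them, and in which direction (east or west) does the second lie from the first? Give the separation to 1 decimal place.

Raw difference: -123.5 − 164.6 = -288.1°.
Normalise into (−180°, 180°]: -288.1° + 360° = 71.9°.
Positive ⇒ the second point lies to the east; separation 71.9°.

71.9° east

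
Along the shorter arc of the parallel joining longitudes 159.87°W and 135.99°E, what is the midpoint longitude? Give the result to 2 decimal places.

Signed shortest Δλ from -159.87° to +135.99° is -64.14°.
Midpoint longitude = -159.87° + (-64.14°)/2 = -159.87° − 32.07° = -191.94°.
Normalise into (−180°, 180°]: +168.06°.
(The naïve average (-159.87 + +135.99)/2 = -11.94° is on the wrong side of the globe.)

168.06°E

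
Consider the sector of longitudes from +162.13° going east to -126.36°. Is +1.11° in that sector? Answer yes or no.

Band width going east from +162.13° to -126.36°: ((-126.36 − 162.13) mod 360) = 71.51°.
Offset of +1.11° east of the west edge: ((1.11 − 162.13) mod 360) = 198.98°.
198.98° > 71.51° ⇒ outside.

No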